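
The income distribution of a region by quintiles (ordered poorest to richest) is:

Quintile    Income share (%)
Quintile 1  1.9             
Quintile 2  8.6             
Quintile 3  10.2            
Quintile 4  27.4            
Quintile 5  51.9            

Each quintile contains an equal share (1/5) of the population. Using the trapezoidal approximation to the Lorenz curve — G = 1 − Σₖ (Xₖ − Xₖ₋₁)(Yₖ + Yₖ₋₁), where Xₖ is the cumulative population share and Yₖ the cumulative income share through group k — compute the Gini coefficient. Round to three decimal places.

0.475

Cumulative income shares Yₖ: 0.0190, 0.1050, 0.2070, 0.4810, 1.0000
Σ (Xₖ−Xₖ₋₁)(Yₖ+Yₖ₋₁) = (1/5)(0.0190+0.0000) + (1/5)(0.1050+0.0190) + (1/5)(0.2070+0.1050) + (1/5)(0.4810+0.2070) + (1/5)(1.0000+0.4810)
  = 0.0038 + 0.0248 + 0.0624 + 0.1376 + 0.2962 = 0.5248
G = 1 − 0.5248 = 0.4752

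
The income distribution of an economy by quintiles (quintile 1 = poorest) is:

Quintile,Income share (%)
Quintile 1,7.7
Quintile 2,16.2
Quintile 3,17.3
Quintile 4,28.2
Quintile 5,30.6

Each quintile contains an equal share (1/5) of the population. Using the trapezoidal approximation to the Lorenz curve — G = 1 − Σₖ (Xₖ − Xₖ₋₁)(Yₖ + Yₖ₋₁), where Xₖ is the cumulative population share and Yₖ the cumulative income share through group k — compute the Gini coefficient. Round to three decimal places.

0.231

Cumulative income shares Yₖ: 0.0770, 0.2390, 0.4120, 0.6940, 1.0000
Σ (Xₖ−Xₖ₋₁)(Yₖ+Yₖ₋₁) = (1/5)(0.0770+0.0000) + (1/5)(0.2390+0.0770) + (1/5)(0.4120+0.2390) + (1/5)(0.6940+0.4120) + (1/5)(1.0000+0.6940)
  = 0.0154 + 0.0632 + 0.1302 + 0.2212 + 0.3388 = 0.7688
G = 1 − 0.7688 = 0.2312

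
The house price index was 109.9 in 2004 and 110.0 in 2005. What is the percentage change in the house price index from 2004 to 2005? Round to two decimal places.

0.09%

Change = (110.0 − 109.9) / 109.9 × 100
       = 0.1 / 109.9 × 100 = 0.0910%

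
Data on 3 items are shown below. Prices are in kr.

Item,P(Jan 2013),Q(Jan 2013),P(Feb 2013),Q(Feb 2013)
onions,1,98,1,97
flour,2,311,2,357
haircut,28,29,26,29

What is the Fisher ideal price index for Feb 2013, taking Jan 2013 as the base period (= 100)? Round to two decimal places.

96.32

Laspeyres component (base-period weights):
ΣP(Feb 2013)Q(Jan 2013) = 1×98 + 2×311 + 26×29 = 98 + 622 + 754 = 1474
ΣP(Jan 2013)Q(Jan 2013) = 1×98 + 2×311 + 28×29 = 98 + 622 + 812 = 1532
L = 1474 / 1532 × 100 = 96.2141
Paasche component (current-period weights):
ΣP(Feb 2013)Q(Feb 2013) = 1×97 + 2×357 + 26×29 = 97 + 714 + 754 = 1565
ΣP(Jan 2013)Q(Feb 2013) = 1×97 + 2×357 + 28×29 = 97 + 714 + 812 = 1623
P = 1565 / 1623 × 100 = 96.4264
Fisher = √(L × P) = √(96.2141 × 96.4264) = 96.3202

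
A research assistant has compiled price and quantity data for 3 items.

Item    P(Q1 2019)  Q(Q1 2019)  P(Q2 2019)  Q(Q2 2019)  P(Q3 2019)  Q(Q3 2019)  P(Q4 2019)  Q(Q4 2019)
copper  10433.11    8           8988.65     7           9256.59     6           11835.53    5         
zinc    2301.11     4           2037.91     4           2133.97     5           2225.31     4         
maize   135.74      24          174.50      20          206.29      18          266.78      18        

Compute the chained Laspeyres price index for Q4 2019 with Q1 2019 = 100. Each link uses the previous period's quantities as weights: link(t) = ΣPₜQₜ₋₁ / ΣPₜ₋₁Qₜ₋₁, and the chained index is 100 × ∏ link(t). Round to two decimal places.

Link Q1 2019→Q2 2019:
ΣP(Q2 2019)Q(Q1 2019) = 8988.65×8 + 2037.91×4 + 174.50×24 = 71909.2 + 8151.64 + 4188 = 84248.84
ΣP(Q1 2019)Q(Q1 2019) = 10433.11×8 + 2301.11×4 + 135.74×24 = 83464.88 + 9204.44 + 3257.76 = 95927.08
link = 84248.84/95927.08 = 0.878259
Link Q2 2019→Q3 2019:
ΣP(Q3 2019)Q(Q2 2019) = 9256.59×7 + 2133.97×4 + 206.29×20 = 64796.13 + 8535.88 + 4125.8 = 77457.81
ΣP(Q2 2019)Q(Q2 2019) = 8988.65×7 + 2037.91×4 + 174.50×20 = 62920.55 + 8151.64 + 3490 = 74562.19
link = 77457.81/74562.19 = 1.038835
Link Q3 2019→Q4 2019:
ΣP(Q4 2019)Q(Q3 2019) = 11835.53×6 + 2225.31×5 + 266.78×18 = 71013.18 + 11126.55 + 4802.04 = 86941.77
ΣP(Q3 2019)Q(Q3 2019) = 9256.59×6 + 2133.97×5 + 206.29×18 = 55539.54 + 10669.85 + 3713.22 = 69922.61
link = 86941.77/69922.61 = 1.243400
Chained index = 100 × 0.878259 × 1.038835 × 1.243400 = 113.4436

113.44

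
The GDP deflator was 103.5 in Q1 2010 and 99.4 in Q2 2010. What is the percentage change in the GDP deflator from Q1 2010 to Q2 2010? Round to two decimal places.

Change = (99.4 − 103.5) / 103.5 × 100
       = -4.1 / 103.5 × 100 = -3.9614%

-3.96%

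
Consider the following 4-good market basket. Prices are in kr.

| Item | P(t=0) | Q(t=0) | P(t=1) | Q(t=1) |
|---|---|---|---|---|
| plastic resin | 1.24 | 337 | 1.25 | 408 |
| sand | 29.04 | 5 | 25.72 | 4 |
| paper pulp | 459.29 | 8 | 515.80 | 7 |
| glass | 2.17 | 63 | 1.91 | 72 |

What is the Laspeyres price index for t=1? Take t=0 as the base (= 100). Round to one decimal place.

Laspeyres price index uses base-period quantities as weights.
ΣP(t=1)·Q(t=0) = 1.25×337 + 25.72×5 + 515.80×8 + 1.91×63 = 421.25 + 128.6 + 4126.4 + 120.33 = 4796.58
ΣP(t=0)·Q(t=0) = 1.24×337 + 29.04×5 + 459.29×8 + 2.17×63 = 417.88 + 145.2 + 3674.32 + 136.71 = 4374.11
Index = 4796.58 / 4374.11 × 100 = 109.6584

109.7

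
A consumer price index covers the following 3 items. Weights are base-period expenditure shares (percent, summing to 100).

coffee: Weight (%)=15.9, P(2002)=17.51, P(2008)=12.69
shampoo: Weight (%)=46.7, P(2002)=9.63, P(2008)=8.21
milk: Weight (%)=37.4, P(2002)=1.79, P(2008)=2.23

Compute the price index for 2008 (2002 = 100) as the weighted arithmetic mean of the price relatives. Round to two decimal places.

97.93

coffee: 15.9 × (12.69/17.51) = 15.9 × 0.724729 = 11.5232
shampoo: 46.7 × (8.21/9.63) = 46.7 × 0.852544 = 39.8138
milk: 37.4 × (2.23/1.79) = 37.4 × 1.245810 = 46.5933
Index = Σ wᵢ·(p₁ᵢ/p₀ᵢ) = 11.5232 + 39.8138 + 46.5933 = 97.9303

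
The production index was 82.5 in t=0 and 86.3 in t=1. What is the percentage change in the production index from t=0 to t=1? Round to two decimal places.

4.61%

Change = (86.3 − 82.5) / 82.5 × 100
       = 3.8 / 82.5 × 100 = 4.6061%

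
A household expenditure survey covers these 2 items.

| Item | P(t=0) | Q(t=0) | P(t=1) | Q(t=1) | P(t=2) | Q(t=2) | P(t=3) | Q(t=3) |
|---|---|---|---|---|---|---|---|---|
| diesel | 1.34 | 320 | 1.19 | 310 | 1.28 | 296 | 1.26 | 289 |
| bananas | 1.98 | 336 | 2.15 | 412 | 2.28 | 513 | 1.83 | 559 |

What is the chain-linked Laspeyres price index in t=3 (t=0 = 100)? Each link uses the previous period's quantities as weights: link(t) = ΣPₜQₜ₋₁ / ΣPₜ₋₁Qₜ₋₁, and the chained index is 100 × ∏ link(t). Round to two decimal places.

Link t=0→t=1:
ΣP(t=1)Q(t=0) = 1.19×320 + 2.15×336 = 380.8 + 722.4 = 1103.2
ΣP(t=0)Q(t=0) = 1.34×320 + 1.98×336 = 428.8 + 665.28 = 1094.08
link = 1103.2/1094.08 = 1.008336
Link t=1→t=2:
ΣP(t=2)Q(t=1) = 1.28×310 + 2.28×412 = 396.8 + 939.36 = 1336.16
ΣP(t=1)Q(t=1) = 1.19×310 + 2.15×412 = 368.9 + 885.8 = 1254.7
link = 1336.16/1254.7 = 1.064924
Link t=2→t=3:
ΣP(t=3)Q(t=2) = 1.26×296 + 1.83×513 = 372.96 + 938.79 = 1311.75
ΣP(t=2)Q(t=2) = 1.28×296 + 2.28×513 = 378.88 + 1169.64 = 1548.52
link = 1311.75/1548.52 = 0.847099
Chained index = 100 × 1.008336 × 1.064924 × 0.847099 = 90.9616

90.96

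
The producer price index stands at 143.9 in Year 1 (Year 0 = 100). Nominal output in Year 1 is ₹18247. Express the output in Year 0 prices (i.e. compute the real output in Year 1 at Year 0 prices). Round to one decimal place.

12680.3

Real = Nominal ÷ (Index/100) = 18247 ÷ (143.9/100)
     = 18247 ÷ 1.439 = 12680.3336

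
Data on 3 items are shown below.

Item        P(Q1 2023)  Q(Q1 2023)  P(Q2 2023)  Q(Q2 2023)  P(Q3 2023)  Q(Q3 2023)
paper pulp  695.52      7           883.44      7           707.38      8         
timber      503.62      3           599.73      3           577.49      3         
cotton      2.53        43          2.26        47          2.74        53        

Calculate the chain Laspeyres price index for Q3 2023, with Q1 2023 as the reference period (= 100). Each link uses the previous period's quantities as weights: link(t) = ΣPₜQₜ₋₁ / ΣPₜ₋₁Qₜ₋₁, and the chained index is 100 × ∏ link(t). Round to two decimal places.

104.89

Link Q1 2023→Q2 2023:
ΣP(Q2 2023)Q(Q1 2023) = 883.44×7 + 599.73×3 + 2.26×43 = 6184.08 + 1799.19 + 97.18 = 8080.45
ΣP(Q1 2023)Q(Q1 2023) = 695.52×7 + 503.62×3 + 2.53×43 = 4868.64 + 1510.86 + 108.79 = 6488.29
link = 8080.45/6488.29 = 1.245390
Link Q2 2023→Q3 2023:
ΣP(Q3 2023)Q(Q2 2023) = 707.38×7 + 577.49×3 + 2.74×47 = 4951.66 + 1732.47 + 128.78 = 6812.91
ΣP(Q2 2023)Q(Q2 2023) = 883.44×7 + 599.73×3 + 2.26×47 = 6184.08 + 1799.19 + 106.22 = 8089.49
link = 6812.91/8089.49 = 0.842193
Chained index = 100 × 1.245390 × 0.842193 = 104.8858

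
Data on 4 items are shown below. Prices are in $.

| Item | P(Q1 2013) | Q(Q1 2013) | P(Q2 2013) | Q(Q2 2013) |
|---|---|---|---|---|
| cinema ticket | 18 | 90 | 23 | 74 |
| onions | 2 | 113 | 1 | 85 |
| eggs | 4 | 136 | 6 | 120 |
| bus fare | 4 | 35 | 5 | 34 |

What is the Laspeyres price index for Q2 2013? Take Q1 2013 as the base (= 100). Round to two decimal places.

125.45

Laspeyres price index uses base-period quantities as weights.
ΣP(Q2 2013)·Q(Q1 2013) = 23×90 + 1×113 + 6×136 + 5×35 = 2070 + 113 + 816 + 175 = 3174
ΣP(Q1 2013)·Q(Q1 2013) = 18×90 + 2×113 + 4×136 + 4×35 = 1620 + 226 + 544 + 140 = 2530
Index = 3174 / 2530 × 100 = 125.4545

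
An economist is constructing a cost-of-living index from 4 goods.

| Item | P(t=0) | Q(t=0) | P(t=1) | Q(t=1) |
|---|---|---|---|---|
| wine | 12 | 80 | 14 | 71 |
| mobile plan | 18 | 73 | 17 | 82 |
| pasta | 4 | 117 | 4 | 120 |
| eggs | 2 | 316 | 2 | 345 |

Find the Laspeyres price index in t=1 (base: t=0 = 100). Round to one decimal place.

102.6

Laspeyres price index uses base-period quantities as weights.
ΣP(t=1)·Q(t=0) = 14×80 + 17×73 + 4×117 + 2×316 = 1120 + 1241 + 468 + 632 = 3461
ΣP(t=0)·Q(t=0) = 12×80 + 18×73 + 4×117 + 2×316 = 960 + 1314 + 468 + 632 = 3374
Index = 3461 / 3374 × 100 = 102.5785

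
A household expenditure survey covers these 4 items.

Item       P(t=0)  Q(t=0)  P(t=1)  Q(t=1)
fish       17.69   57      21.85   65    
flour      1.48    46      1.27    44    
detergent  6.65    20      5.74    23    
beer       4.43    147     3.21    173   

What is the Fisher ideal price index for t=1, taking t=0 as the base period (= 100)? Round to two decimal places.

Laspeyres component (base-period weights):
ΣP(t=1)Q(t=0) = 21.85×57 + 1.27×46 + 5.74×20 + 3.21×147 = 1245.45 + 58.42 + 114.8 + 471.87 = 1890.54
ΣP(t=0)Q(t=0) = 17.69×57 + 1.48×46 + 6.65×20 + 4.43×147 = 1008.33 + 68.08 + 133 + 651.21 = 1860.62
L = 1890.54 / 1860.62 × 100 = 101.6081
Paasche component (current-period weights):
ΣP(t=1)Q(t=1) = 21.85×65 + 1.27×44 + 5.74×23 + 3.21×173 = 1420.25 + 55.88 + 132.02 + 555.33 = 2163.48
ΣP(t=0)Q(t=1) = 17.69×65 + 1.48×44 + 6.65×23 + 4.43×173 = 1149.85 + 65.12 + 152.95 + 766.39 = 2134.31
P = 2163.48 / 2134.31 × 100 = 101.3667
Fisher = √(L × P) = √(101.6081 × 101.3667) = 101.4873

101.49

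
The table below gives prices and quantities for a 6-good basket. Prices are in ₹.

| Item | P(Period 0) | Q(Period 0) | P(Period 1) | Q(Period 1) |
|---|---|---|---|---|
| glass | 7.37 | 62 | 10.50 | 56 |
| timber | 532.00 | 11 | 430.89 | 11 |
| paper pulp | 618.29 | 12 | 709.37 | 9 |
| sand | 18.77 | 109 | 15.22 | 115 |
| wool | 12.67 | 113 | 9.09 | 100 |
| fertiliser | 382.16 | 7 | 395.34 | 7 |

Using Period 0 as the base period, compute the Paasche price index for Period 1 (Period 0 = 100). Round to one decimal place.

Paasche price index uses current-period quantities as weights.
ΣP(Period 1)·Q(Period 1) = 10.50×56 + 430.89×11 + 709.37×9 + 15.22×115 + 9.09×100 + 395.34×7 = 588 + 4739.79 + 6384.33 + 1750.3 + 909 + 2767.38 = 17138.8
ΣP(Period 0)·Q(Period 1) = 7.37×56 + 532.00×11 + 618.29×9 + 18.77×115 + 12.67×100 + 382.16×7 = 412.72 + 5852 + 5564.61 + 2158.55 + 1267 + 2675.12 = 17930
Index = 17138.8 / 17930 × 100 = 95.5873

95.6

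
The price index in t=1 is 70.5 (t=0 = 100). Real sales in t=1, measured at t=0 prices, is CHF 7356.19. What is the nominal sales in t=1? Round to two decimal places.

Nominal = Real × (Index/100) = 7356.19 × (70.5/100)
        = 7356.19 × 0.705 = 5186.1139

5186.11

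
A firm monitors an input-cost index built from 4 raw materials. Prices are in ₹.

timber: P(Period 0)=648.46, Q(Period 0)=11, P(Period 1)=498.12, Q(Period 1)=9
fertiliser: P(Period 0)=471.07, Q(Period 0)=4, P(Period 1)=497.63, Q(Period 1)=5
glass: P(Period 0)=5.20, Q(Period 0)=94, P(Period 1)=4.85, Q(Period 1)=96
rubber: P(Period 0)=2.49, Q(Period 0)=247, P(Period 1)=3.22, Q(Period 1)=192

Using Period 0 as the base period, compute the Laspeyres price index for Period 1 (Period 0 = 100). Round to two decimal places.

86.17

Laspeyres price index uses base-period quantities as weights.
ΣP(Period 1)·Q(Period 0) = 498.12×11 + 497.63×4 + 4.85×94 + 3.22×247 = 5479.32 + 1990.52 + 455.9 + 795.34 = 8721.08
ΣP(Period 0)·Q(Period 0) = 648.46×11 + 471.07×4 + 5.20×94 + 2.49×247 = 7133.06 + 1884.28 + 488.8 + 615.03 = 10121.17
Index = 8721.08 / 10121.17 × 100 = 86.1667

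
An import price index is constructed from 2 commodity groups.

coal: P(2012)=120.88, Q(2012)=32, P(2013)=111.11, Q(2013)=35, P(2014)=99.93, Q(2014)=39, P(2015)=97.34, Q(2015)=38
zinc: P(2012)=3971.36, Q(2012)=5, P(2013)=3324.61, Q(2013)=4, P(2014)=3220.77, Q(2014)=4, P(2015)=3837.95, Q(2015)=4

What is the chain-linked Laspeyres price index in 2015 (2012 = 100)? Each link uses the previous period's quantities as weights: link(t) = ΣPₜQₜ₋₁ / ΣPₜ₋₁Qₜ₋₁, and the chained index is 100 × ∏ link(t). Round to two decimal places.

Link 2012→2013:
ΣP(2013)Q(2012) = 111.11×32 + 3324.61×5 = 3555.52 + 16623.05 = 20178.57
ΣP(2012)Q(2012) = 120.88×32 + 3971.36×5 = 3868.16 + 19856.8 = 23724.96
link = 20178.57/23724.96 = 0.850521
Link 2013→2014:
ΣP(2014)Q(2013) = 99.93×35 + 3220.77×4 = 3497.55 + 12883.08 = 16380.63
ΣP(2013)Q(2013) = 111.11×35 + 3324.61×4 = 3888.85 + 13298.44 = 17187.29
link = 16380.63/17187.29 = 0.953066
Link 2014→2015:
ΣP(2015)Q(2014) = 97.34×39 + 3837.95×4 = 3796.26 + 15351.8 = 19148.06
ΣP(2014)Q(2014) = 99.93×39 + 3220.77×4 = 3897.27 + 12883.08 = 16780.35
link = 19148.06/16780.35 = 1.141100
Chained index = 100 × 0.850521 × 0.953066 × 1.141100 = 92.4979

92.50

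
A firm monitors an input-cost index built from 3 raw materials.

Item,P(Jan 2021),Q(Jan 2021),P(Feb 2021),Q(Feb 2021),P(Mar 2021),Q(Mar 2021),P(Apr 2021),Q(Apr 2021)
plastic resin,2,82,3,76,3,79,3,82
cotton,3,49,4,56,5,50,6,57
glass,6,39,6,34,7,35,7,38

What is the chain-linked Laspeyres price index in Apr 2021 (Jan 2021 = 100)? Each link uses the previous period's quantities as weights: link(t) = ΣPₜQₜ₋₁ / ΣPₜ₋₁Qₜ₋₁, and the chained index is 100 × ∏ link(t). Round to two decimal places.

Link Jan 2021→Feb 2021:
ΣP(Feb 2021)Q(Jan 2021) = 3×82 + 4×49 + 6×39 = 246 + 196 + 234 = 676
ΣP(Jan 2021)Q(Jan 2021) = 2×82 + 3×49 + 6×39 = 164 + 147 + 234 = 545
link = 676/545 = 1.240367
Link Feb 2021→Mar 2021:
ΣP(Mar 2021)Q(Feb 2021) = 3×76 + 5×56 + 7×34 = 228 + 280 + 238 = 746
ΣP(Feb 2021)Q(Feb 2021) = 3×76 + 4×56 + 6×34 = 228 + 224 + 204 = 656
link = 746/656 = 1.137195
Link Mar 2021→Apr 2021:
ΣP(Apr 2021)Q(Mar 2021) = 3×79 + 6×50 + 7×35 = 237 + 300 + 245 = 782
ΣP(Mar 2021)Q(Mar 2021) = 3×79 + 5×50 + 7×35 = 237 + 250 + 245 = 732
link = 782/732 = 1.068306
Chained index = 100 × 1.240367 × 1.137195 × 1.068306 = 150.6888

150.69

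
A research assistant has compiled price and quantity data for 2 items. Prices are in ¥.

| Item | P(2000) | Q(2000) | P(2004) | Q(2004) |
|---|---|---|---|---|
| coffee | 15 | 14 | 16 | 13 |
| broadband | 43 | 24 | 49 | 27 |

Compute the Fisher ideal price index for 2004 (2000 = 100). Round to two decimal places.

Laspeyres component (base-period weights):
ΣP(2004)Q(2000) = 16×14 + 49×24 = 224 + 1176 = 1400
ΣP(2000)Q(2000) = 15×14 + 43×24 = 210 + 1032 = 1242
L = 1400 / 1242 × 100 = 112.7214
Paasche component (current-period weights):
ΣP(2004)Q(2004) = 16×13 + 49×27 = 208 + 1323 = 1531
ΣP(2000)Q(2004) = 15×13 + 43×27 = 195 + 1161 = 1356
P = 1531 / 1356 × 100 = 112.9056
Fisher = √(L × P) = √(112.7214 × 112.9056) = 112.8135

112.81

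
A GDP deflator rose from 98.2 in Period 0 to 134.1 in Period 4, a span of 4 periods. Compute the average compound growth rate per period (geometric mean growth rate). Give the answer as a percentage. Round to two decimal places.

Growth factor = (134.1/98.2)^(1/4) = (1.365580)^(1/4) = 1.081009
Growth rate = 1.081009 − 1 = 0.081009 = 8.1009%

8.10%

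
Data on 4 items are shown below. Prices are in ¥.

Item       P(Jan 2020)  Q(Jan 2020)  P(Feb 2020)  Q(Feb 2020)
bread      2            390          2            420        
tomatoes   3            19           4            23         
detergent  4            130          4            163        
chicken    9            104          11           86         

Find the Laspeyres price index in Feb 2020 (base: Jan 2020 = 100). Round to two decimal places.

109.90

Laspeyres price index uses base-period quantities as weights.
ΣP(Feb 2020)·Q(Jan 2020) = 2×390 + 4×19 + 4×130 + 11×104 = 780 + 76 + 520 + 1144 = 2520
ΣP(Jan 2020)·Q(Jan 2020) = 2×390 + 3×19 + 4×130 + 9×104 = 780 + 57 + 520 + 936 = 2293
Index = 2520 / 2293 × 100 = 109.8997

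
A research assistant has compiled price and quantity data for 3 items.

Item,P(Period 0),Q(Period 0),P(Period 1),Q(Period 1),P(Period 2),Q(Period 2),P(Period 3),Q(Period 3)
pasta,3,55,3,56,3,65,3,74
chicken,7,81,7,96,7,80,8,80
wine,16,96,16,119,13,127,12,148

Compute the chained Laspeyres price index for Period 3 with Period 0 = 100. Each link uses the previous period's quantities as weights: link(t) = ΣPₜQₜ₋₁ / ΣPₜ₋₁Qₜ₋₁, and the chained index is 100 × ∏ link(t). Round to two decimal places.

Link Period 0→Period 1:
ΣP(Period 1)Q(Period 0) = 3×55 + 7×81 + 16×96 = 165 + 567 + 1536 = 2268
ΣP(Period 0)Q(Period 0) = 3×55 + 7×81 + 16×96 = 165 + 567 + 1536 = 2268
link = 2268/2268 = 1.000000
Link Period 1→Period 2:
ΣP(Period 2)Q(Period 1) = 3×56 + 7×96 + 13×119 = 168 + 672 + 1547 = 2387
ΣP(Period 1)Q(Period 1) = 3×56 + 7×96 + 16×119 = 168 + 672 + 1904 = 2744
link = 2387/2744 = 0.869898
Link Period 2→Period 3:
ΣP(Period 3)Q(Period 2) = 3×65 + 8×80 + 12×127 = 195 + 640 + 1524 = 2359
ΣP(Period 2)Q(Period 2) = 3×65 + 7×80 + 13×127 = 195 + 560 + 1651 = 2406
link = 2359/2406 = 0.980466
Chained index = 100 × 1.000000 × 0.869898 × 0.980466 = 85.2905

85.29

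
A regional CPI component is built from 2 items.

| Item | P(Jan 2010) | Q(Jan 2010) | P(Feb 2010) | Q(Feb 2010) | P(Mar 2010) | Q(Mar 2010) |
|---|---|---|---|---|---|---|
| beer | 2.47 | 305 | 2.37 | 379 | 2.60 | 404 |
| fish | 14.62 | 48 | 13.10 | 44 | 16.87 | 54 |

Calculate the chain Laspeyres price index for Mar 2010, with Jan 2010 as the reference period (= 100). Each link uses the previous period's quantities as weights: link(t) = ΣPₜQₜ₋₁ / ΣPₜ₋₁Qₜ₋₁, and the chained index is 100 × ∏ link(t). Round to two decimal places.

108.83

Link Jan 2010→Feb 2010:
ΣP(Feb 2010)Q(Jan 2010) = 2.37×305 + 13.10×48 = 722.85 + 628.8 = 1351.65
ΣP(Jan 2010)Q(Jan 2010) = 2.47×305 + 14.62×48 = 753.35 + 701.76 = 1455.11
link = 1351.65/1455.11 = 0.928899
Link Feb 2010→Mar 2010:
ΣP(Mar 2010)Q(Feb 2010) = 2.60×379 + 16.87×44 = 985.4 + 742.28 = 1727.68
ΣP(Feb 2010)Q(Feb 2010) = 2.37×379 + 13.10×44 = 898.23 + 576.4 = 1474.63
link = 1727.68/1474.63 = 1.171602
Chained index = 100 × 0.928899 × 1.171602 = 108.8300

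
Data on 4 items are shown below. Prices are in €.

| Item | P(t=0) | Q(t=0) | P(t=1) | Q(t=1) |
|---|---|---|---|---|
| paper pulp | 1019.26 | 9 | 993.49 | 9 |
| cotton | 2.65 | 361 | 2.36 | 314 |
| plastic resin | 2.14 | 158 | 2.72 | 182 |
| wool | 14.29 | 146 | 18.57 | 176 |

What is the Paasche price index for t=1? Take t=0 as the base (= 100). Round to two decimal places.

104.15

Paasche price index uses current-period quantities as weights.
ΣP(t=1)·Q(t=1) = 993.49×9 + 2.36×314 + 2.72×182 + 18.57×176 = 8941.41 + 741.04 + 495.04 + 3268.32 = 13445.81
ΣP(t=0)·Q(t=1) = 1019.26×9 + 2.65×314 + 2.14×182 + 14.29×176 = 9173.34 + 832.1 + 389.48 + 2515.04 = 12909.96
Index = 13445.81 / 12909.96 × 100 = 104.1507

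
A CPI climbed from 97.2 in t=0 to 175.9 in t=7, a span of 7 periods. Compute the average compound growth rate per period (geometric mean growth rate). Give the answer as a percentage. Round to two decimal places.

Growth factor = (175.9/97.2)^(1/7) = (1.809671)^(1/7) = 1.088429
Growth rate = 1.088429 − 1 = 0.088429 = 8.8429%

8.84%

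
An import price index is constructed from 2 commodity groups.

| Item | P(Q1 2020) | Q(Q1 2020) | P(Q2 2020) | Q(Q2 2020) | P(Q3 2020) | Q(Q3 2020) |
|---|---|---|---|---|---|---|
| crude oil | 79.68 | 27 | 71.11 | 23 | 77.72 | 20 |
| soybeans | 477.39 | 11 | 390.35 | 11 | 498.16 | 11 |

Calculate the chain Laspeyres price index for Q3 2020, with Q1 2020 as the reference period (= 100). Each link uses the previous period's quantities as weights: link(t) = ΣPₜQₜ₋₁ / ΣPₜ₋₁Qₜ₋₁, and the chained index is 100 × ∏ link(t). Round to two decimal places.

Link Q1 2020→Q2 2020:
ΣP(Q2 2020)Q(Q1 2020) = 71.11×27 + 390.35×11 = 1919.97 + 4293.85 = 6213.82
ΣP(Q1 2020)Q(Q1 2020) = 79.68×27 + 477.39×11 = 2151.36 + 5251.29 = 7402.65
link = 6213.82/7402.65 = 0.839405
Link Q2 2020→Q3 2020:
ΣP(Q3 2020)Q(Q2 2020) = 77.72×23 + 498.16×11 = 1787.56 + 5479.76 = 7267.32
ΣP(Q2 2020)Q(Q2 2020) = 71.11×23 + 390.35×11 = 1635.53 + 4293.85 = 5929.38
link = 7267.32/5929.38 = 1.225646
Chained index = 100 × 0.839405 × 1.225646 = 102.8813

102.88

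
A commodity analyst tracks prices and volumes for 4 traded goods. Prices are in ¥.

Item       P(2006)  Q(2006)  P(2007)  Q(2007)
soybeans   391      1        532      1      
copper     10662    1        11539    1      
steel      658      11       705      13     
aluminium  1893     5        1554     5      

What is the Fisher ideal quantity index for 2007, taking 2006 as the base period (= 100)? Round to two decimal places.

Laspeyres component (base-period weights):
ΣP(2006)Q(2007) = 391×1 + 10662×1 + 658×13 + 1893×5 = 391 + 10662 + 8554 + 9465 = 29072
ΣP(2006)Q(2006) = 391×1 + 10662×1 + 658×11 + 1893×5 = 391 + 10662 + 7238 + 9465 = 27756
L = 29072 / 27756 × 100 = 104.7413
Paasche component (current-period weights):
ΣP(2007)Q(2007) = 532×1 + 11539×1 + 705×13 + 1554×5 = 532 + 11539 + 9165 + 7770 = 29006
ΣP(2007)Q(2006) = 532×1 + 11539×1 + 705×11 + 1554×5 = 532 + 11539 + 7755 + 7770 = 27596
P = 29006 / 27596 × 100 = 105.1094
Fisher = √(L × P) = √(104.7413 × 105.1094) = 104.9252

104.93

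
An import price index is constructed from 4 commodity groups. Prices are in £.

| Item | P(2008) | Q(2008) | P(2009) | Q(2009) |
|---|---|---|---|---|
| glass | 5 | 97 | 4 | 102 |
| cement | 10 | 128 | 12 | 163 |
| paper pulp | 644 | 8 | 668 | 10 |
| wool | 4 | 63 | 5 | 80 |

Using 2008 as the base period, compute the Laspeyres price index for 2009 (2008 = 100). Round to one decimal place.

Laspeyres price index uses base-period quantities as weights.
ΣP(2009)·Q(2008) = 4×97 + 12×128 + 668×8 + 5×63 = 388 + 1536 + 5344 + 315 = 7583
ΣP(2008)·Q(2008) = 5×97 + 10×128 + 644×8 + 4×63 = 485 + 1280 + 5152 + 252 = 7169
Index = 7583 / 7169 × 100 = 105.7749

105.8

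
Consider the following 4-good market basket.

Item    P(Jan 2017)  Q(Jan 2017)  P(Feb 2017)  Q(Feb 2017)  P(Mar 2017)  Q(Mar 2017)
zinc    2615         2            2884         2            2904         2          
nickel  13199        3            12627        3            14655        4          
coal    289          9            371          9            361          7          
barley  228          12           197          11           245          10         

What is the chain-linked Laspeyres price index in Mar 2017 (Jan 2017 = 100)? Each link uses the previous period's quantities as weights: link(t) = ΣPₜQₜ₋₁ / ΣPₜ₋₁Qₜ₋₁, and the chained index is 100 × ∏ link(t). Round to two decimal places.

111.51

Link Jan 2017→Feb 2017:
ΣP(Feb 2017)Q(Jan 2017) = 2884×2 + 12627×3 + 371×9 + 197×12 = 5768 + 37881 + 3339 + 2364 = 49352
ΣP(Jan 2017)Q(Jan 2017) = 2615×2 + 13199×3 + 289×9 + 228×12 = 5230 + 39597 + 2601 + 2736 = 50164
link = 49352/50164 = 0.983813
Link Feb 2017→Mar 2017:
ΣP(Mar 2017)Q(Feb 2017) = 2904×2 + 14655×3 + 361×9 + 245×11 = 5808 + 43965 + 3249 + 2695 = 55717
ΣP(Feb 2017)Q(Feb 2017) = 2884×2 + 12627×3 + 371×9 + 197×11 = 5768 + 37881 + 3339 + 2167 = 49155
link = 55717/49155 = 1.133496
Chained index = 100 × 0.983813 × 1.133496 = 111.5148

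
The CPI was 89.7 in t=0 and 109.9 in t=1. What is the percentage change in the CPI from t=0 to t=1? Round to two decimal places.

22.52%

Change = (109.9 − 89.7) / 89.7 × 100
       = 20.2 / 89.7 × 100 = 22.5195%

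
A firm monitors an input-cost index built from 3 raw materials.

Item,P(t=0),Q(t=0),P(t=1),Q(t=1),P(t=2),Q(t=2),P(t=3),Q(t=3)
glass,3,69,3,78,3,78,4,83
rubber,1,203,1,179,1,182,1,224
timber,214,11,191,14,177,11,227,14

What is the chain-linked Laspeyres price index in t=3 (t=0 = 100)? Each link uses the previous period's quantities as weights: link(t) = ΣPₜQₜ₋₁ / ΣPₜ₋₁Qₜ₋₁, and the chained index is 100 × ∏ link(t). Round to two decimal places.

107.69

Link t=0→t=1:
ΣP(t=1)Q(t=0) = 3×69 + 1×203 + 191×11 = 207 + 203 + 2101 = 2511
ΣP(t=0)Q(t=0) = 3×69 + 1×203 + 214×11 = 207 + 203 + 2354 = 2764
link = 2511/2764 = 0.908466
Link t=1→t=2:
ΣP(t=2)Q(t=1) = 3×78 + 1×179 + 177×14 = 234 + 179 + 2478 = 2891
ΣP(t=1)Q(t=1) = 3×78 + 1×179 + 191×14 = 234 + 179 + 2674 = 3087
link = 2891/3087 = 0.936508
Link t=2→t=3:
ΣP(t=3)Q(t=2) = 4×78 + 1×182 + 227×11 = 312 + 182 + 2497 = 2991
ΣP(t=2)Q(t=2) = 3×78 + 1×182 + 177×11 = 234 + 182 + 1947 = 2363
link = 2991/2363 = 1.265764
Chained index = 100 × 0.908466 × 0.936508 × 1.265764 = 107.6894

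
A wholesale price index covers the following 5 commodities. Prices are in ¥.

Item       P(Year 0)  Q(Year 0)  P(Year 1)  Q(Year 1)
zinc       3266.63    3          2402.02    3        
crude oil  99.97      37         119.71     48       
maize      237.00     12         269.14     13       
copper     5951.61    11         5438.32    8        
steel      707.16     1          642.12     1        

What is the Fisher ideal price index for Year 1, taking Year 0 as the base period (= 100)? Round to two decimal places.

Laspeyres component (base-period weights):
ΣP(Year 1)Q(Year 0) = 2402.02×3 + 119.71×37 + 269.14×12 + 5438.32×11 + 642.12×1 = 7206.06 + 4429.27 + 3229.68 + 59821.52 + 642.12 = 75328.65
ΣP(Year 0)Q(Year 0) = 3266.63×3 + 99.97×37 + 237.00×12 + 5951.61×11 + 707.16×1 = 9799.89 + 3698.89 + 2844 + 65467.71 + 707.16 = 82517.65
L = 75328.65 / 82517.65 × 100 = 91.2879
Paasche component (current-period weights):
ΣP(Year 1)Q(Year 1) = 2402.02×3 + 119.71×48 + 269.14×13 + 5438.32×8 + 642.12×1 = 7206.06 + 5746.08 + 3498.82 + 43506.56 + 642.12 = 60599.64
ΣP(Year 0)Q(Year 1) = 3266.63×3 + 99.97×48 + 237.00×13 + 5951.61×8 + 707.16×1 = 9799.89 + 4798.56 + 3081 + 47612.88 + 707.16 = 65999.49
P = 60599.64 / 65999.49 × 100 = 91.8183
Fisher = √(L × P) = √(91.2879 × 91.8183) = 91.5528

91.55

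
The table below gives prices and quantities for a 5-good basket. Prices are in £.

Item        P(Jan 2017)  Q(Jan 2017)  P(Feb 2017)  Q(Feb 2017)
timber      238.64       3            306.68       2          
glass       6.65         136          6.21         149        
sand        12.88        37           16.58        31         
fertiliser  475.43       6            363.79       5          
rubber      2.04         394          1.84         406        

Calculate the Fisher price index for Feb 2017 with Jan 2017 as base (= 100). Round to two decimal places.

91.46

Laspeyres component (base-period weights):
ΣP(Feb 2017)Q(Jan 2017) = 306.68×3 + 6.21×136 + 16.58×37 + 363.79×6 + 1.84×394 = 920.04 + 844.56 + 613.46 + 2182.74 + 724.96 = 5285.76
ΣP(Jan 2017)Q(Jan 2017) = 238.64×3 + 6.65×136 + 12.88×37 + 475.43×6 + 2.04×394 = 715.92 + 904.4 + 476.56 + 2852.58 + 803.76 = 5753.22
L = 5285.76 / 5753.22 × 100 = 91.8748
Paasche component (current-period weights):
ΣP(Feb 2017)Q(Feb 2017) = 306.68×2 + 6.21×149 + 16.58×31 + 363.79×5 + 1.84×406 = 613.36 + 925.29 + 513.98 + 1818.95 + 747.04 = 4618.62
ΣP(Jan 2017)Q(Feb 2017) = 238.64×2 + 6.65×149 + 12.88×31 + 475.43×5 + 2.04×406 = 477.28 + 990.85 + 399.28 + 2377.15 + 828.24 = 5072.8
P = 4618.62 / 5072.8 × 100 = 91.0468
Fisher = √(L × P) = √(91.8748 × 91.0468) = 91.4598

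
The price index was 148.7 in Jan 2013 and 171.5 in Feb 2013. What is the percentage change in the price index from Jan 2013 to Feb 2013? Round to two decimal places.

Change = (171.5 − 148.7) / 148.7 × 100
       = 22.8 / 148.7 × 100 = 15.3329%

15.33%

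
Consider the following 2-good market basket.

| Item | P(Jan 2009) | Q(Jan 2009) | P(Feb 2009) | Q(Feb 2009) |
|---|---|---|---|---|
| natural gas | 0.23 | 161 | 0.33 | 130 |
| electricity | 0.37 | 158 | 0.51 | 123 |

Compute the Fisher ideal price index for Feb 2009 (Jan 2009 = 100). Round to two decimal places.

140.05

Laspeyres component (base-period weights):
ΣP(Feb 2009)Q(Jan 2009) = 0.33×161 + 0.51×158 = 53.13 + 80.58 = 133.71
ΣP(Jan 2009)Q(Jan 2009) = 0.23×161 + 0.37×158 = 37.03 + 58.46 = 95.49
L = 133.71 / 95.49 × 100 = 140.0251
Paasche component (current-period weights):
ΣP(Feb 2009)Q(Feb 2009) = 0.33×130 + 0.51×123 = 42.9 + 62.73 = 105.63
ΣP(Jan 2009)Q(Feb 2009) = 0.23×130 + 0.37×123 = 29.9 + 45.51 = 75.41
P = 105.63 / 75.41 × 100 = 140.0743
Fisher = √(L × P) = √(140.0251 × 140.0743) = 140.0497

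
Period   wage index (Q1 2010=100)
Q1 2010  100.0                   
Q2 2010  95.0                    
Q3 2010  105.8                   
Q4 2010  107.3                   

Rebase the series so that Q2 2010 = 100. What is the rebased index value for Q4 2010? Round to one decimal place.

112.9

Rebased(Q4 2010) = 107.3 / 95.0 × 100 = 112.9474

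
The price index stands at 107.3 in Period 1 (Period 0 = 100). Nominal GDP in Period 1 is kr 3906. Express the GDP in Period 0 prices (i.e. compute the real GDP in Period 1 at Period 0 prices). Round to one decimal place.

Real = Nominal ÷ (Index/100) = 3906 ÷ (107.3/100)
     = 3906 ÷ 1.073 = 3640.2610

3640.3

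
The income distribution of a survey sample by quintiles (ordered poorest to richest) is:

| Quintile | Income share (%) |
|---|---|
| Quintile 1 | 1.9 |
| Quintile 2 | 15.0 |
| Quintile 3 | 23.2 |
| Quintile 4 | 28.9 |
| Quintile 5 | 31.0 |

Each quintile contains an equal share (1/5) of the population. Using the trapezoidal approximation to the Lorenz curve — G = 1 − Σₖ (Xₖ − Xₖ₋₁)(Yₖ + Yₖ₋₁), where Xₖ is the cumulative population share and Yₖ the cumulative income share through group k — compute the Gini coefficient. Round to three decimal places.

0.288

Cumulative income shares Yₖ: 0.0190, 0.1690, 0.4010, 0.6900, 1.0000
Σ (Xₖ−Xₖ₋₁)(Yₖ+Yₖ₋₁) = (1/5)(0.0190+0.0000) + (1/5)(0.1690+0.0190) + (1/5)(0.4010+0.1690) + (1/5)(0.6900+0.4010) + (1/5)(1.0000+0.6900)
  = 0.0038 + 0.0376 + 0.1140 + 0.2182 + 0.3380 = 0.7116
G = 1 − 0.7116 = 0.2884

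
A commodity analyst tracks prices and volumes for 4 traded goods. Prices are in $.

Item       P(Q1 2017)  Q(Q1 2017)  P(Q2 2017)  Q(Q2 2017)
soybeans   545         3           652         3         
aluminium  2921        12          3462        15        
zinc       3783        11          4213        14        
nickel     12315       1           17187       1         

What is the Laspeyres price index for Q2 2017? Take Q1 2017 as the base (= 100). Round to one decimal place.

Laspeyres price index uses base-period quantities as weights.
ΣP(Q2 2017)·Q(Q1 2017) = 652×3 + 3462×12 + 4213×11 + 17187×1 = 1956 + 41544 + 46343 + 17187 = 107030
ΣP(Q1 2017)·Q(Q1 2017) = 545×3 + 2921×12 + 3783×11 + 12315×1 = 1635 + 35052 + 41613 + 12315 = 90615
Index = 107030 / 90615 × 100 = 118.1151

118.1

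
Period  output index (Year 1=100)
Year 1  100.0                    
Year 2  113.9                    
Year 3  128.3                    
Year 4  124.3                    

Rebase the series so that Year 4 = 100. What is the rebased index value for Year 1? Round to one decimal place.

Rebased(Year 1) = 100.0 / 124.3 × 100 = 80.4505

80.5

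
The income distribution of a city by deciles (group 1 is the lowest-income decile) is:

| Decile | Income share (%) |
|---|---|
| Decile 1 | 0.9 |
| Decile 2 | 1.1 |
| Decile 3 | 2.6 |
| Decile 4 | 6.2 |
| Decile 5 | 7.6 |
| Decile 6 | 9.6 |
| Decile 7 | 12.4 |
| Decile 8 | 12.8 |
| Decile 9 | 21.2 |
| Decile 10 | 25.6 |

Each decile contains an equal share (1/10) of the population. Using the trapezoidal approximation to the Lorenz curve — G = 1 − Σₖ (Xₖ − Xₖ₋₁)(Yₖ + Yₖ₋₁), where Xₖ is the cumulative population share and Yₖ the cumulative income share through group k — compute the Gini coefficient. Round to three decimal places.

Cumulative income shares Yₖ: 0.0090, 0.0200, 0.0460, 0.1080, 0.1840, 0.2800, 0.4040, 0.5320, 0.7440, 1.0000
Σ (Xₖ−Xₖ₋₁)(Yₖ+Yₖ₋₁) = (1/10)(0.0090+0.0000) + (1/10)(0.0200+0.0090) + (1/10)(0.0460+0.0200) + (1/10)(0.1080+0.0460) + (1/10)(0.1840+0.1080) + (1/10)(0.2800+0.1840) + (1/10)(0.4040+0.2800) + (1/10)(0.5320+0.4040) + (1/10)(0.7440+0.5320) + (1/10)(1.0000+0.7440)
  = 0.0009 + 0.0029 + 0.0066 + 0.0154 + 0.0292 + 0.0464 + 0.0684 + 0.0936 + 0.1276 + 0.1744 = 0.5654
G = 1 − 0.5654 = 0.4346

0.435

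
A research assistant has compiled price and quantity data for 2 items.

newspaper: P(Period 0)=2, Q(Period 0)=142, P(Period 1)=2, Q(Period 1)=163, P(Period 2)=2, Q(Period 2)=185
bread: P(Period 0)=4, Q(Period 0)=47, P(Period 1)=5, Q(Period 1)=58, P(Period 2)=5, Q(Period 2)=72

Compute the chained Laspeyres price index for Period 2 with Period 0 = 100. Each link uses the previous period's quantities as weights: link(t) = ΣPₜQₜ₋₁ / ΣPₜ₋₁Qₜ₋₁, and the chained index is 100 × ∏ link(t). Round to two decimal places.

109.96

Link Period 0→Period 1:
ΣP(Period 1)Q(Period 0) = 2×142 + 5×47 = 284 + 235 = 519
ΣP(Period 0)Q(Period 0) = 2×142 + 4×47 = 284 + 188 = 472
link = 519/472 = 1.099576
Link Period 1→Period 2:
ΣP(Period 2)Q(Period 1) = 2×163 + 5×58 = 326 + 290 = 616
ΣP(Period 1)Q(Period 1) = 2×163 + 5×58 = 326 + 290 = 616
link = 616/616 = 1.000000
Chained index = 100 × 1.099576 × 1.000000 = 109.9576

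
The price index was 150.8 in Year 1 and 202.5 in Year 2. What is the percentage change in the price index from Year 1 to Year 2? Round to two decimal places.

34.28%

Change = (202.5 − 150.8) / 150.8 × 100
       = 51.7 / 150.8 × 100 = 34.2838%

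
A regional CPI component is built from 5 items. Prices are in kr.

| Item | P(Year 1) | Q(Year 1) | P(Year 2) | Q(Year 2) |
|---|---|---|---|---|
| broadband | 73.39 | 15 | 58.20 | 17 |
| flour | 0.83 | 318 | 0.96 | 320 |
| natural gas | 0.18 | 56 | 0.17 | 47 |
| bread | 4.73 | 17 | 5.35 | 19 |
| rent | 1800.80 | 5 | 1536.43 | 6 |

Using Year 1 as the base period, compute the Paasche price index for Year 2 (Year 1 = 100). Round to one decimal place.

Paasche price index uses current-period quantities as weights.
ΣP(Year 2)·Q(Year 2) = 58.20×17 + 0.96×320 + 0.17×47 + 5.35×19 + 1536.43×6 = 989.4 + 307.2 + 7.99 + 101.65 + 9218.58 = 10624.82
ΣP(Year 1)·Q(Year 2) = 73.39×17 + 0.83×320 + 0.18×47 + 4.73×19 + 1800.80×6 = 1247.63 + 265.6 + 8.46 + 89.87 + 10804.8 = 12416.36
Index = 10624.82 / 12416.36 × 100 = 85.5711

85.6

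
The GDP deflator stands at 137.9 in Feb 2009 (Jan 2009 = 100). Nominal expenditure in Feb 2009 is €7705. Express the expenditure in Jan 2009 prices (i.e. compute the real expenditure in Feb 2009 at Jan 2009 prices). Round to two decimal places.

Real = Nominal ÷ (Index/100) = 7705 ÷ (137.9/100)
     = 7705 ÷ 1.379 = 5587.3822

5587.38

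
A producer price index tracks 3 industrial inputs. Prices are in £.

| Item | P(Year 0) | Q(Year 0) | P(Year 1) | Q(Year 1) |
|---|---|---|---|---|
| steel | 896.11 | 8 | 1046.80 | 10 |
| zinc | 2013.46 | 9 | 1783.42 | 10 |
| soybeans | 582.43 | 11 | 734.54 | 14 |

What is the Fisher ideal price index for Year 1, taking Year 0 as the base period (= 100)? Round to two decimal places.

Laspeyres component (base-period weights):
ΣP(Year 1)Q(Year 0) = 1046.80×8 + 1783.42×9 + 734.54×11 = 8374.4 + 16050.78 + 8079.94 = 32505.12
ΣP(Year 0)Q(Year 0) = 896.11×8 + 2013.46×9 + 582.43×11 = 7168.88 + 18121.14 + 6406.73 = 31696.75
L = 32505.12 / 31696.75 × 100 = 102.5503
Paasche component (current-period weights):
ΣP(Year 1)Q(Year 1) = 1046.80×10 + 1783.42×10 + 734.54×14 = 10468 + 17834.2 + 10283.56 = 38585.76
ΣP(Year 0)Q(Year 1) = 896.11×10 + 2013.46×10 + 582.43×14 = 8961.1 + 20134.6 + 8154.02 = 37249.72
P = 38585.76 / 37249.72 × 100 = 103.5867
Fisher = √(L × P) = √(102.5503 × 103.5867) = 103.0672

103.07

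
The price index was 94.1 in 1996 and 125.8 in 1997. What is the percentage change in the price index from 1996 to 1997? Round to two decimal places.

Change = (125.8 − 94.1) / 94.1 × 100
       = 31.7 / 94.1 × 100 = 33.6876%

33.69%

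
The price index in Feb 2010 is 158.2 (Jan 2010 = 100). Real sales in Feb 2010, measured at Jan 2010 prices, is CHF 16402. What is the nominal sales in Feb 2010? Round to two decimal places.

Nominal = Real × (Index/100) = 16402 × (158.2/100)
        = 16402 × 1.582 = 25947.9640

25947.96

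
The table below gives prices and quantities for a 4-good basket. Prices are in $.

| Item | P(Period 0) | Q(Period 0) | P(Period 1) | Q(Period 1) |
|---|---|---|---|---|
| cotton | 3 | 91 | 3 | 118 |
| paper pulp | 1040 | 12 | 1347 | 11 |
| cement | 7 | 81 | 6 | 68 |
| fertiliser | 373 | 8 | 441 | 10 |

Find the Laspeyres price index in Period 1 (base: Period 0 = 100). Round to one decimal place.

Laspeyres price index uses base-period quantities as weights.
ΣP(Period 1)·Q(Period 0) = 3×91 + 1347×12 + 6×81 + 441×8 = 273 + 16164 + 486 + 3528 = 20451
ΣP(Period 0)·Q(Period 0) = 3×91 + 1040×12 + 7×81 + 373×8 = 273 + 12480 + 567 + 2984 = 16304
Index = 20451 / 16304 × 100 = 125.4355

125.4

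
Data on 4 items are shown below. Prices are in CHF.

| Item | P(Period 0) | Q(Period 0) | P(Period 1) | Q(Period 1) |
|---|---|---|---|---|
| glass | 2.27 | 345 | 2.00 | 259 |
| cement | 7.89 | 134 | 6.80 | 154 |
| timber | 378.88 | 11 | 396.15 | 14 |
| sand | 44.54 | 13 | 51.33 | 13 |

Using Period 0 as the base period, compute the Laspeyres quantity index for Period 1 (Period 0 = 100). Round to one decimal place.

Laspeyres quantity index uses base-period prices as weights.
ΣP(Period 0)·Q(Period 1) = 2.27×259 + 7.89×154 + 378.88×14 + 44.54×13 = 587.93 + 1215.06 + 5304.32 + 579.02 = 7686.33
ΣP(Period 0)·Q(Period 0) = 2.27×345 + 7.89×134 + 378.88×11 + 44.54×13 = 783.15 + 1057.26 + 4167.68 + 579.02 = 6587.11
Index = 7686.33 / 6587.11 × 100 = 116.6874

116.7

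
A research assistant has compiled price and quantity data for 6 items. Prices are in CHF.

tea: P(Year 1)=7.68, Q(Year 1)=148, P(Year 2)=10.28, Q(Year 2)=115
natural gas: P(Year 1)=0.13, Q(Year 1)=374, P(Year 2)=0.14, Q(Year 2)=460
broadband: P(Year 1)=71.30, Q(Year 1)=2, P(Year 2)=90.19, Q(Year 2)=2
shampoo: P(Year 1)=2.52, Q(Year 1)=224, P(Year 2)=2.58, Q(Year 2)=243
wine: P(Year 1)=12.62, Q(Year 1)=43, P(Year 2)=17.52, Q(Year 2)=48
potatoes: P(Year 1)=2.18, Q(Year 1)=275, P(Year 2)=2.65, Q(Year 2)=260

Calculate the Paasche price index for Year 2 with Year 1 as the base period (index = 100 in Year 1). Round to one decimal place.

124.9

Paasche price index uses current-period quantities as weights.
ΣP(Year 2)·Q(Year 2) = 10.28×115 + 0.14×460 + 90.19×2 + 2.58×243 + 17.52×48 + 2.65×260 = 1182.2 + 64.4 + 180.38 + 626.94 + 840.96 + 689 = 3583.88
ΣP(Year 1)·Q(Year 2) = 7.68×115 + 0.13×460 + 71.30×2 + 2.52×243 + 12.62×48 + 2.18×260 = 883.2 + 59.8 + 142.6 + 612.36 + 605.76 + 566.8 = 2870.52
Index = 3583.88 / 2870.52 × 100 = 124.8512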